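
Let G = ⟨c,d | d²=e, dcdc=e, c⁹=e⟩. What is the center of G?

An element z ∈ Z(G) iff z commutes with every generator.
For example e is central: e·c = c = c·e; e·d = d = d·e.
Whereas c ∉ Z(G) since c·d = cd ≠ c⁸d = d·c.
Checking each of the 18 elements this way gives Z(G) = {e}, of order 1.

Answer: {e}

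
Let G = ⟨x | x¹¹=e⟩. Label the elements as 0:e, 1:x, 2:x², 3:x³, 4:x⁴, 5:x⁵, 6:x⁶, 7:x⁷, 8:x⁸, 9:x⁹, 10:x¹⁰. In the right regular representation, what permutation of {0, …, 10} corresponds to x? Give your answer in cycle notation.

(0 1 2 3 4 5 6 7 8 9 10)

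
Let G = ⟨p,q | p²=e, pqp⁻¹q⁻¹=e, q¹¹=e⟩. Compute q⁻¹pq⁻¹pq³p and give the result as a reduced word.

Multiply left to right, reducing at each step:
  (q¹⁰) · p = pq¹⁰
  (pq¹⁰) · q⁻¹ = pq⁹
  (pq⁹) · p = q⁹
  (q⁹) · q³ = q
  q · p = pq

Answer: pq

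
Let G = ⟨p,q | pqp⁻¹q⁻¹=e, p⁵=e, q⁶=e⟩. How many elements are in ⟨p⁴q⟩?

|⟨p⁴q⟩| equals the order of p⁴q. Compute successive powers until reaching e:
  (p⁴q)¹ = p⁴q, (p⁴q)² = p³q², (p⁴q)³ = p²q³, (p⁴q)⁴ = pq⁴, (p⁴q)⁵ = q⁵, (p⁴q)⁶ = p⁴, (p⁴q)⁷ = p³q, (p⁴q)⁸ = p²q², (p⁴q)⁹ = pq³, (p⁴q)¹⁰ = q⁴, (p⁴q)¹¹ = p⁴q⁵, (p⁴q)¹² = p³, (p⁴q)¹³ = p²q, (p⁴q)¹⁴ = pq², (p⁴q)¹⁵ = q³, (p⁴q)¹⁶ = p⁴q⁴, (p⁴q)¹⁷ = p³q⁵, (p⁴q)¹⁸ = p², (p⁴q)¹⁹ = pq, (p⁴q)²⁰ = q², (p⁴q)²¹ = p⁴q³, (p⁴q)²² = p³q⁴, (p⁴q)²³ = p²q⁵, (p⁴q)²⁴ = p, (p⁴q)²⁵ = q, (p⁴q)²⁶ = p⁴q², (p⁴q)²⁷ = p³q³, (p⁴q)²⁸ = p²q⁴, (p⁴q)²⁹ = pq⁵, (p⁴q)³⁰ = e.
The smallest positive k with (p⁴q)ᵏ = e is 30, so |⟨p⁴q⟩| = 30.

Answer: 30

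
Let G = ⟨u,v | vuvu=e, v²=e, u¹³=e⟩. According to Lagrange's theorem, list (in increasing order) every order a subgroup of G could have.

|G| = 26 = 2 · 13. By Lagrange's theorem the order of any subgroup divides 26; the divisors of 26 are 1, 2, 13, 26.

Answer: 1, 2, 13, 26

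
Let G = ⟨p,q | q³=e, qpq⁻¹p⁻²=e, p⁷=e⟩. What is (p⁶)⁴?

Compute successive powers of (p⁶), reducing at each step:
  (p⁶)²: (p⁶) · p⁶ = p⁵
  (p⁶)³: (p⁵) · p⁶ = p⁴
  (p⁶)⁴: (p⁴) · p⁶ = p³

Answer: p³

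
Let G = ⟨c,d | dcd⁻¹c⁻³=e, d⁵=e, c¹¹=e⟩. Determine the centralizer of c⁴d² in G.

⟨c⁴d²⟩ ⊆ C_G(c⁴d²) since powers of c⁴d² commute with c⁴d²; so |C_G(c⁴d²)| ≥ |⟨c⁴d²⟩| = 5.
By orbit–stabilizer, |C_G(c⁴d²)| = |G| / |conj. class of c⁴d²| = 55 / 11 = 5.
The 5 elements commuting with c⁴d² are {e, cd, c²d³, c⁴d², c⁷d⁴}.

Answer: {e, cd, c²d³, c⁴d², c⁷d⁴}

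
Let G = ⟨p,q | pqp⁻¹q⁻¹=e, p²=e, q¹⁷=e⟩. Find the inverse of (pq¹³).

The order of (pq¹³) is 34 (smallest k with (pq¹³)ᵏ = e), so (pq¹³)⁻¹ = (pq¹³)³³ = pq⁴.
Check: (pq¹³) · (pq⁴) → (pq¹³) · p = q¹³;   (q¹³) · q⁴ = e, giving e as required.

Answer: pq⁴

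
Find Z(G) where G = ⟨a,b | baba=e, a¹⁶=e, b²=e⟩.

An element z ∈ Z(G) iff z commutes with every generator.
For example a⁸ is central: (a⁸)·a = a⁹ = a·(a⁸); (a⁸)·b = a⁸b = b·(a⁸).
Whereas a ∉ Z(G) since a·b = ab ≠ a¹⁵b = b·a.
Checking each of the 32 elements this way gives Z(G) = {e, a⁸}, of order 2.

Answer: {e, a⁸}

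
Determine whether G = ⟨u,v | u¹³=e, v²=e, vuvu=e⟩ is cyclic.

Every cyclic group is abelian. But u·v = uv while v·u = u¹²v, so u·v ≠ v·u and G is not abelian. Hence G is not cyclic.

Answer: No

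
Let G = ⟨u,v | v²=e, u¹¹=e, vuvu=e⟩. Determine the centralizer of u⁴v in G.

⟨u⁴v⟩ ⊆ C_G(u⁴v) since powers of u⁴v commute with u⁴v; so |C_G(u⁴v)| ≥ |⟨u⁴v⟩| = 2.
By orbit–stabilizer, |C_G(u⁴v)| = |G| / |conj. class of u⁴v| = 22 / 11 = 2.
The 2 elements commuting with u⁴v are {e, u⁴v}.

Answer: {e, u⁴v}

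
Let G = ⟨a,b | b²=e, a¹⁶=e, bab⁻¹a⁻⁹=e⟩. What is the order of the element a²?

Compute successive powers until reaching e:
  (a²)¹ = a², (a²)² = a⁴, (a²)³ = a⁶, (a²)⁴ = a⁸, (a²)⁵ = a¹⁰, (a²)⁶ = a¹², (a²)⁷ = a¹⁴, (a²)⁸ = e.
The smallest positive k with (a²)ᵏ = e is 8.

Answer: 8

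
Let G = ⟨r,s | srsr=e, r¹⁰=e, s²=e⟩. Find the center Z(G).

An element z ∈ Z(G) iff z commutes with every generator.
For example r⁵ is central: (r⁵)·r = r⁶ = r·(r⁵); (r⁵)·s = r⁵s = s·(r⁵).
Whereas r ∉ Z(G) since r·s = rs ≠ r⁹s = s·r.
Checking each of the 20 elements this way gives Z(G) = {e, r⁵}, of order 2.

Answer: {e, r⁵}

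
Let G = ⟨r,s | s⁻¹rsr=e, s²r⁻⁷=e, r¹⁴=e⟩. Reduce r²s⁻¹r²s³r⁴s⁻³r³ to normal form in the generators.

Multiply left to right, reducing at each step:
  (r²) · s⁻¹ = r²s⁻¹
  (r²s⁻¹) · r² = s⁻¹
  (s⁻¹) · s³ = r⁷
  (r⁷) · r⁴ = r¹¹
  (r¹¹) · s⁻³ = r⁴s⁻¹
  (r⁴s⁻¹) · r³ = rs⁻¹

Answer: rs⁻¹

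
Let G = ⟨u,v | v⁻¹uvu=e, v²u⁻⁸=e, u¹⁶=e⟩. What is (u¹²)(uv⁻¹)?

Compute (u¹²) · (uv⁻¹) by multiplying left to right and reducing via the relations at each step:
  (u¹²) · u = u¹³
  (u¹³) · v⁻¹ = u⁵v

Answer: u⁵v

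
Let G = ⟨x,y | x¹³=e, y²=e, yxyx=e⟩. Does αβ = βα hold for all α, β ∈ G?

x·y = xy but y·x = x¹²y, so x·y ≠ y·x and G is not abelian.

Answer: No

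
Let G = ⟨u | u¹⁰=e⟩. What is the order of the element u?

Compute successive powers until reaching e:
  u¹ = u, u² = u², u³ = u³, u⁴ = u⁴, u⁵ = u⁵, u⁶ = u⁶, u⁷ = u⁷, u⁸ = u⁸, u⁹ = u⁹, u¹⁰ = e.
The smallest positive k with uᵏ = e is 10.

Answer: 10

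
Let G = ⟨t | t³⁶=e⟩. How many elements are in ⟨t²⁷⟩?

|⟨t²⁷⟩| equals the order of t²⁷. Compute successive powers until reaching e:
  (t²⁷)¹ = t²⁷, (t²⁷)² = t¹⁸, (t²⁷)³ = t⁹, (t²⁷)⁴ = e.
The smallest positive k with (t²⁷)ᵏ = e is 4, so |⟨t²⁷⟩| = 4.

Answer: 4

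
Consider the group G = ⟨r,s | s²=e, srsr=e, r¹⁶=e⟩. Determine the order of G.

Enumerate words in the generators, reducing via the relations: the distinct elements are
  {e, r, s, rs, r², r³, r⁴, r⁵, r⁶, r⁷, r⁸, r⁹, r²s, r³s, r¹², r¹³, r¹¹, r¹⁰, r¹⁴, r¹⁵, r⁴s, r⁵s, r⁶s, r⁷s, r⁸s, r⁹s, r¹²s, r¹³s, r¹¹s, r¹⁰s, r¹⁴s, r¹⁵s}.
No further products give new elements, so |G| = 32.

Answer: 32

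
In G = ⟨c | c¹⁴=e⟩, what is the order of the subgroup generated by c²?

|⟨c²⟩| equals the order of c². Compute successive powers until reaching e:
  (c²)¹ = c², (c²)² = c⁴, (c²)³ = c⁶, (c²)⁴ = c⁸, (c²)⁵ = c¹⁰, (c²)⁶ = c¹², (c²)⁷ = e.
The smallest positive k with (c²)ᵏ = e is 7, so |⟨c²⟩| = 7.

Answer: 7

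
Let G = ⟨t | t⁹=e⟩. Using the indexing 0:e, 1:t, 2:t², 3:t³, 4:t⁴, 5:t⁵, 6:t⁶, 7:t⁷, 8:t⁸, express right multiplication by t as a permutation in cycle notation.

(0 1 2 3 4 5 6 7 8)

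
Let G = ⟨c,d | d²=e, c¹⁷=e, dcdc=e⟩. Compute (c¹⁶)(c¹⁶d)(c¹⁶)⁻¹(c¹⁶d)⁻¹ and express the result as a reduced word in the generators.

[(c¹⁶), (c¹⁶d)] = (c¹⁶)·(c¹⁶d)·(c¹⁶)⁻¹·(c¹⁶d)⁻¹.
  (c¹⁶) · (c¹⁶d) = c¹⁵d
  (c¹⁵d) · c = c¹⁴d
  (c¹⁴d) · (c¹⁶d) = c¹⁵

Answer: c¹⁵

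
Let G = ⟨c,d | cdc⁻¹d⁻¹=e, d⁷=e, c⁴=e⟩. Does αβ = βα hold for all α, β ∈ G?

Each pair of generators commutes: c·d = cd = d·c. Since the generators pairwise commute, every element of G commutes with every other, so G is abelian.

Answer: Yes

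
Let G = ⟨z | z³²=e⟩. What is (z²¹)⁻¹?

The order of (z²¹) is 32 (smallest k with (z²¹)ᵏ = e), so (z²¹)⁻¹ = (z²¹)³¹ = z¹¹.
Check: (z²¹) · (z¹¹) → (z²¹) · z¹¹ = e, giving e as required.

Answer: z¹¹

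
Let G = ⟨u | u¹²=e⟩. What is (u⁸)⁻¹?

The order of (u⁸) is 3 (smallest k with (u⁸)ᵏ = e), so (u⁸)⁻¹ = (u⁸)² = u⁴.
Check: (u⁸) · (u⁴) → (u⁸) · u⁴ = e, giving e as required.

Answer: u⁴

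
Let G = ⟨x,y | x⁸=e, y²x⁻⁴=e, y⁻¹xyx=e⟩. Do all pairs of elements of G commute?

x·y = xy but y·x = x³y⁻¹, so x·y ≠ y·x and G is not abelian.

Answer: No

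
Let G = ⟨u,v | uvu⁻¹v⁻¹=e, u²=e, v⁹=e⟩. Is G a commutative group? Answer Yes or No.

Each pair of generators commutes: u·v = uv = v·u. Since the generators pairwise commute, every element of G commutes with every other, so G is abelian.

Answer: Yes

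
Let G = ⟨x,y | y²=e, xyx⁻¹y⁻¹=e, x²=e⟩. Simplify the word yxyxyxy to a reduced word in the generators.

Multiply left to right, reducing at each step:
  y · x = xy
  (xy) · y = x
  x · x = e
  e · y = y
  y · x = xy
  (xy) · y = x

Answer: x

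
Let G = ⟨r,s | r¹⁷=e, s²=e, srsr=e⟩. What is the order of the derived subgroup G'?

G' = [G, G] is generated by all commutators. The generator-pair commutators are: [r, s] = r².
The subgroup they normally generate is {e, r, r², r³, r⁴, r⁵, r⁶, r⁷, r⁸, r⁹, r¹⁰, r¹¹, r¹², r¹³, r¹⁴, r¹⁵, r¹⁶}, of order 17.
Check: |G/G'| = 34/17 = 2 is the order of the abelianisation.

Answer: 17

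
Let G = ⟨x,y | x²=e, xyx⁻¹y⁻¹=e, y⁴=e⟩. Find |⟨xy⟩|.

|⟨xy⟩| equals the order of xy. Compute successive powers until reaching e:
  (xy)¹ = xy, (xy)² = y², (xy)³ = xy³, (xy)⁴ = e.
The smallest positive k with (xy)ᵏ = e is 4, so |⟨xy⟩| = 4.

Answer: 4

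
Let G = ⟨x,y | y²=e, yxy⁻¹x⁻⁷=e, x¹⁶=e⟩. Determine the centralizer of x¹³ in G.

⟨x¹³⟩ ⊆ C_G(x¹³) since powers of x¹³ commute with x¹³; so |C_G(x¹³)| ≥ |⟨x¹³⟩| = 16.
By orbit–stabilizer, |C_G(x¹³)| = |G| / |conj. class of x¹³| = 32 / 2 = 16.
The 16 elements commuting with x¹³ are {e, x, x², x³, x⁴, x⁵, x⁶, x⁷, x⁸, x⁹, x¹⁰, x¹¹, x¹², x¹³, x¹⁴, x¹⁵}.

Answer: {e, x, x², x³, x⁴, x⁵, x⁶, x⁷, x⁸, x⁹, x¹⁰, x¹¹, x¹², x¹³, x¹⁴, x¹⁵}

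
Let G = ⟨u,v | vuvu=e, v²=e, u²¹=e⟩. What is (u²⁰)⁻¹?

The order of (u²⁰) is 21 (smallest k with (u²⁰)ᵏ = e), so (u²⁰)⁻¹ = (u²⁰)²⁰ = u.
Check: (u²⁰) · u → (u²⁰) · u = e, giving e as required.

Answer: u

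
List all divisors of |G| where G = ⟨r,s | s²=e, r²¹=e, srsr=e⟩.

|G| = 42 = 2 · 3 · 7. By Lagrange's theorem the order of any subgroup divides 42; the divisors of 42 are 1, 2, 3, 6, 7, 14, 21, 42.

Answer: 1, 2, 3, 6, 7, 14, 21, 42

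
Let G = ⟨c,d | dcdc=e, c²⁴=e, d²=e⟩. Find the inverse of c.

The order of c is 24 (smallest k with cᵏ = e), so c⁻¹ = c²³ = c²³.
Check: c · (c²³) → c · c²³ = e, giving e as required.

Answer: c²³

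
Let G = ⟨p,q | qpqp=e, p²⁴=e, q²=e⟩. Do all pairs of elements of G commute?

p·q = pq but q·p = p²³q, so p·q ≠ q·p and G is not abelian.

Answer: No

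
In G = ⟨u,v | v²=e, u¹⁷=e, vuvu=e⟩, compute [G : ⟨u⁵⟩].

First find ord(u⁵) by computing successive powers:
  (u⁵)¹ = u⁵, (u⁵)² = u¹⁰, (u⁵)³ = u¹⁵, (u⁵)⁴ = u³, (u⁵)⁵ = u⁸, (u⁵)⁶ = u¹³, (u⁵)⁷ = u, (u⁵)⁸ = u⁶, (u⁵)⁹ = u¹¹, (u⁵)¹⁰ = u¹⁶, (u⁵)¹¹ = u⁴, (u⁵)¹² = u⁹, (u⁵)¹³ = u¹⁴, (u⁵)¹⁴ = u², (u⁵)¹⁵ = u⁷, (u⁵)¹⁶ = u¹², (u⁵)¹⁷ = e.
So |⟨u⁵⟩| = ord(u⁵) = 17. With |G| = 34, by Lagrange [G : ⟨u⁵⟩] = 34/17 = 2.

Answer: 2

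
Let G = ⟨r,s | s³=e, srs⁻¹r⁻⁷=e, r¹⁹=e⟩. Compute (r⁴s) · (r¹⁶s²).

Compute (r⁴s) · (r¹⁶s²) by multiplying left to right and reducing via the relations at each step:
  (r⁴s) · r¹⁶ = r²s
  (r²s) · s² = r²

Answer: r²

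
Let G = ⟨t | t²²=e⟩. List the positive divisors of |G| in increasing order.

|G| = 22 = 2 · 11. By Lagrange's theorem the order of any subgroup divides 22; the divisors of 22 are 1, 2, 11, 22.

Answer: 1, 2, 11, 22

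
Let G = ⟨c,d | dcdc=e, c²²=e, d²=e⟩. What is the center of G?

An element z ∈ Z(G) iff z commutes with every generator.
For example c¹¹ is central: (c¹¹)·c = c¹² = c·(c¹¹); (c¹¹)·d = c¹¹d = d·(c¹¹).
Whereas c ∉ Z(G) since c·d = cd ≠ c²¹d = d·c.
Checking each of the 44 elements this way gives Z(G) = {e, c¹¹}, of order 2.

Answer: {e, c¹¹}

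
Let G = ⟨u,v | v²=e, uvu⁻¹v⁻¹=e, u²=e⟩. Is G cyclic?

|G| = 4, but the maximum element order in G is 2 < 4. No single element generates all of G, so G is not cyclic.

Answer: No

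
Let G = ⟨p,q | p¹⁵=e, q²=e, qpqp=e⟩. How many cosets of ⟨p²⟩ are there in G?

First find ord(p²) by computing successive powers:
  (p²)¹ = p², (p²)² = p⁴, (p²)³ = p⁶, (p²)⁴ = p⁸, (p²)⁵ = p¹⁰, (p²)⁶ = p¹², (p²)⁷ = p¹⁴, (p²)⁸ = p, (p²)⁹ = p³, (p²)¹⁰ = p⁵, (p²)¹¹ = p⁷, (p²)¹² = p⁹, (p²)¹³ = p¹¹, (p²)¹⁴ = p¹³, (p²)¹⁵ = e.
So |⟨p²⟩| = ord(p²) = 15. With |G| = 30, by Lagrange [G : ⟨p²⟩] = 30/15 = 2.

Answer: 2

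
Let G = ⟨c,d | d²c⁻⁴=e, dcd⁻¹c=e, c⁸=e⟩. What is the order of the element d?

Compute successive powers until reaching e:
  d¹ = d, d² = c⁴, d³ = d⁻¹, d⁴ = e.
The smallest positive k with dᵏ = e is 4.

Answer: 4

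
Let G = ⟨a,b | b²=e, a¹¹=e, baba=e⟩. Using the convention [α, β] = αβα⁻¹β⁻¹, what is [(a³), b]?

[(a³), b] = (a³)·b·(a³)⁻¹·b⁻¹.
  (a³) · b = a³b
  (a³b) · (a⁸) = a⁶b
  (a⁶b) · b = a⁶

Answer: a⁶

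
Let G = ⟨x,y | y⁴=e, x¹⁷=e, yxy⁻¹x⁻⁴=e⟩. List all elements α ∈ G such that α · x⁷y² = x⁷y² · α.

⟨x⁷y²⟩ ⊆ C_G(x⁷y²) since powers of x⁷y² commute with x⁷y²; so |C_G(x⁷y²)| ≥ |⟨x⁷y²⟩| = 2.
By orbit–stabilizer, |C_G(x⁷y²)| = |G| / |conj. class of x⁷y²| = 68 / 17 = 4.
The 4 elements commuting with x⁷y² are {e, x⁷y², x⁹y³, x¹⁵y}.

Answer: {e, x⁷y², x⁹y³, x¹⁵y}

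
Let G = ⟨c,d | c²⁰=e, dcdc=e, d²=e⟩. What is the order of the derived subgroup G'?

G' = [G, G] is generated by all commutators. The generator-pair commutators are: [c, d] = c².
The subgroup they normally generate is {e, c², c⁴, c⁶, c⁸, c¹⁰, c¹², c¹⁴, c¹⁶, c¹⁸}, of order 10.
Check: |G/G'| = 40/10 = 4 is the order of the abelianisation.

Answer: 10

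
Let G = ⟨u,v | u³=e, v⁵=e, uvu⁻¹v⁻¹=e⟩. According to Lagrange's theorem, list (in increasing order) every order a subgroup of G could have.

|G| = 15 = 3 · 5. By Lagrange's theorem the order of any subgroup divides 15; the divisors of 15 are 1, 3, 5, 15.

Answer: 1, 3, 5, 15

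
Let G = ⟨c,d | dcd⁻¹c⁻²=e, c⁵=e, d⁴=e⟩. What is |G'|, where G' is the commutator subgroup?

G' = [G, G] is generated by all commutators. The generator-pair commutators are: [c, d] = c⁴.
The subgroup they normally generate is {e, c, c², c³, c⁴}, of order 5.
Check: |G/G'| = 20/5 = 4 is the order of the abelianisation.

Answer: 5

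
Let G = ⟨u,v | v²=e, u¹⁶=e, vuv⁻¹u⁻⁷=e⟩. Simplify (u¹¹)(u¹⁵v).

Compute (u¹¹) · (u¹⁵v) by multiplying left to right and reducing via the relations at each step:
  (u¹¹) · u¹⁵ = u¹⁰
  (u¹⁰) · v = u¹⁰v

Answer: u¹⁰v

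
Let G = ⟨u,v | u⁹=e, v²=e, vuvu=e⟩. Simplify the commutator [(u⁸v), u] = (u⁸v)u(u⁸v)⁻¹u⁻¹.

[(u⁸v), u] = (u⁸v)·u·(u⁸v)⁻¹·u⁻¹.
  (u⁸v) · u = u⁷v
  (u⁷v) · (u⁸v) = u⁸
  (u⁸) · (u⁸) = u⁷

Answer: u⁷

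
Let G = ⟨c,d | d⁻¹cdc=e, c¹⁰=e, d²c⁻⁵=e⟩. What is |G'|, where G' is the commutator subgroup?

G' = [G, G] is generated by all commutators. The generator-pair commutators are: [c, d] = c².
The subgroup they normally generate is {e, c², c⁴, c⁶, c⁸}, of order 5.
Check: |G/G'| = 20/5 = 4 is the order of the abelianisation.

Answer: 5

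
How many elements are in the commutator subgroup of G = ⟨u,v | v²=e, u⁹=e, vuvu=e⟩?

G' = [G, G] is generated by all commutators. The generator-pair commutators are: [u, v] = u².
The subgroup they normally generate is {e, u, u², u³, u⁴, u⁵, u⁶, u⁷, u⁸}, of order 9.
Check: |G/G'| = 18/9 = 2 is the order of the abelianisation.

Answer: 9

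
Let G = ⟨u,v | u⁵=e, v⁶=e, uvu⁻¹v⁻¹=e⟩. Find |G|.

Enumerate words in the generators, reducing via the relations: the distinct elements are
  {e, u, v, uv, u², u³, u⁴, v², v³, v⁴, v⁵, uv², uv³, uv⁴, uv⁵, u²v, u³v, u⁴v, u²v², u²v³, u²v⁴, u²v⁵, u³v², u³v³, u³v⁴, u³v⁵, u⁴v², u⁴v³, u⁴v⁴, u⁴v⁵}.
No further products give new elements, so |G| = 30.

Answer: 30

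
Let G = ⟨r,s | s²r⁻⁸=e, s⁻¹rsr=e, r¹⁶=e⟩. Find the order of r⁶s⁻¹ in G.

Compute successive powers until reaching e:
  (r⁶s⁻¹)¹ = r⁶s⁻¹, (r⁶s⁻¹)² = r⁸, (r⁶s⁻¹)³ = r⁶s, (r⁶s⁻¹)⁴ = e.
The smallest positive k with (r⁶s⁻¹)ᵏ = e is 4.

Answer: 4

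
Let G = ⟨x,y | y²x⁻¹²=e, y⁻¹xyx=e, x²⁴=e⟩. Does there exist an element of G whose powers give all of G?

Every cyclic group is abelian. But x·y = xy while y·x = x¹¹y⁻¹, so x·y ≠ y·x and G is not abelian. Hence G is not cyclic.

Answer: No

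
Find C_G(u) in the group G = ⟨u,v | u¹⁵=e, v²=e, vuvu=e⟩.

⟨u⟩ ⊆ C_G(u) since powers of u commute with u; so |C_G(u)| ≥ |⟨u⟩| = 15.
By orbit–stabilizer, |C_G(u)| = |G| / |conj. class of u| = 30 / 2 = 15.
The 15 elements commuting with u are {e, u, u², u³, u⁴, u⁵, u⁶, u⁷, u⁸, u⁹, u¹⁰, u¹¹, u¹², u¹³, u¹⁴}.

Answer: {e, u, u², u³, u⁴, u⁵, u⁶, u⁷, u⁸, u⁹, u¹⁰, u¹¹, u¹², u¹³, u¹⁴}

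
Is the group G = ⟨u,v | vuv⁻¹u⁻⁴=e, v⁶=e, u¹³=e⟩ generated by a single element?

Every cyclic group is abelian. But u·v = uv while v·u = u⁴v, so u·v ≠ v·u and G is not abelian. Hence G is not cyclic.

Answer: No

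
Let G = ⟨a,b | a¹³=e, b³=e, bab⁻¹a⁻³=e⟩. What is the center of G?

An element z ∈ Z(G) iff z commutes with every generator.
For example e is central: e·a = a = a·e; e·b = b = b·e.
Whereas a ∉ Z(G) since a·b = ab ≠ a³b = b·a.
Checking each of the 39 elements this way gives Z(G) = {e}, of order 1.

Answer: {e}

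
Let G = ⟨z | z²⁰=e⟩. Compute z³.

Compute successive powers of z, reducing at each step:
  z²: z · z = z²
  z³: (z²) · z = z³

Answer: z³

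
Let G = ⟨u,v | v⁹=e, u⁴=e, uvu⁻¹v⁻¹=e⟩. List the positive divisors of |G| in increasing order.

|G| = 36 = 2² · 3². By Lagrange's theorem the order of any subgroup divides 36; the divisors of 36 are 1, 2, 3, 4, 6, 9, 12, 18, 36.

Answer: 1, 2, 3, 4, 6, 9, 12, 18, 36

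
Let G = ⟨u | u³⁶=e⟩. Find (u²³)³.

Compute successive powers of (u²³), reducing at each step:
  (u²³)²: (u²³) · u²³ = u¹⁰
  (u²³)³: (u¹⁰) · u²³ = u³³

Answer: u³³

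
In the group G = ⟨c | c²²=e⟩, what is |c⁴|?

Compute successive powers until reaching e:
  (c⁴)¹ = c⁴, (c⁴)² = c⁸, (c⁴)³ = c¹², (c⁴)⁴ = c¹⁶, (c⁴)⁵ = c²⁰, (c⁴)⁶ = c², (c⁴)⁷ = c⁶, (c⁴)⁸ = c¹⁰, (c⁴)⁹ = c¹⁴, (c⁴)¹⁰ = c¹⁸, (c⁴)¹¹ = e.
The smallest positive k with (c⁴)ᵏ = e is 11.

Answer: 11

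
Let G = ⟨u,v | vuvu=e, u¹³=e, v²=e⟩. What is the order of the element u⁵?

Compute successive powers until reaching e:
  (u⁵)¹ = u⁵, (u⁵)² = u¹⁰, (u⁵)³ = u², (u⁵)⁴ = u⁷, (u⁵)⁵ = u¹², (u⁵)⁶ = u⁴, (u⁵)⁷ = u⁹, (u⁵)⁸ = u, (u⁵)⁹ = u⁶, (u⁵)¹⁰ = u¹¹, (u⁵)¹¹ = u³, (u⁵)¹² = u⁸, (u⁵)¹³ = e.
The smallest positive k with (u⁵)ᵏ = e is 13.

Answer: 13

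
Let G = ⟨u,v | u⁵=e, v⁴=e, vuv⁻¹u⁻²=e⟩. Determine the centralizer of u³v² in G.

⟨u³v²⟩ ⊆ C_G(u³v²) since powers of u³v² commute with u³v²; so |C_G(u³v²)| ≥ |⟨u³v²⟩| = 2.
By orbit–stabilizer, |C_G(u³v²)| = |G| / |conj. class of u³v²| = 20 / 5 = 4.
The 4 elements commuting with u³v² are {e, uv, u²v³, u³v²}.

Answer: {e, uv, u²v³, u³v²}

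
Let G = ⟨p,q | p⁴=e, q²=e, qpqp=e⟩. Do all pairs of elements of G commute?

p·q = pq but q·p = p³q, so p·q ≠ q·p and G is not abelian.

Answer: No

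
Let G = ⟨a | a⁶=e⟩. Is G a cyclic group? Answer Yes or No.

|G| = 6. The element a has order 6 (its powers give 6 distinct elements), so ⟨a⟩ = G and G is cyclic.

Answer: Yes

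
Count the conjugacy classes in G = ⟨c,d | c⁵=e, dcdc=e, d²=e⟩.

The conjugacy classes (representative and size) are:
  [e] (size 1), [c] (size 2), [c²] (size 2), [d] (size 5).
Class equation: 1 + 2 + 2 + 5 = 10 = |G|. So G has 4 conjugacy classes.

Answer: 4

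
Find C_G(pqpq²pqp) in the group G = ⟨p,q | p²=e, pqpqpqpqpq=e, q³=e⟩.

⟨pqpq²pqp⟩ ⊆ C_G(pqpq²pqp) since powers of pqpq²pqp commute with pqpq²pqp; so |C_G(pqpq²pqp)| ≥ |⟨pqpq²pqp⟩| = 5.
By orbit–stabilizer, |C_G(pqpq²pqp)| = |G| / |conj. class of pqpq²pqp| = 60 / 12 = 5.
The 5 elements commuting with pqpq²pqp are {e, pqpqp, pq²pq²p, pqpq²pqp, pq²pqpq²p}.

Answer: {e, pqpqp, pq²pq²p, pqpq²pqp, pq²pqpq²p}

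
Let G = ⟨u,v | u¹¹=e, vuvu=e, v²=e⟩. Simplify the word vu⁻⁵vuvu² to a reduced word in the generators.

Multiply left to right, reducing at each step:
  v · u⁻⁵ = u⁵v
  (u⁵v) · v = u⁵
  (u⁵) · u = u⁶
  (u⁶) · v = u⁶v
  (u⁶v) · u² = u⁴v

Answer: u⁴v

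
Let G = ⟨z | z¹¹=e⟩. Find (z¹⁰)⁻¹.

The order of (z¹⁰) is 11 (smallest k with (z¹⁰)ᵏ = e), so (z¹⁰)⁻¹ = (z¹⁰)¹⁰ = z.
Check: (z¹⁰) · z → (z¹⁰) · z = e, giving e as required.

Answer: z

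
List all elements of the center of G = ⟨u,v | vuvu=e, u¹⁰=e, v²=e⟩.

An element z ∈ Z(G) iff z commutes with every generator.
For example u⁵ is central: (u⁵)·u = u⁶ = u·(u⁵); (u⁵)·v = u⁵v = v·(u⁵).
Whereas u ∉ Z(G) since u·v = uv ≠ u⁹v = v·u.
Checking each of the 20 elements this way gives Z(G) = {e, u⁵}, of order 2.

Answer: {e, u⁵}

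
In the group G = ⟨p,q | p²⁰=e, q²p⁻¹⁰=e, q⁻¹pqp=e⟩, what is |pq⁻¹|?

Compute successive powers until reaching e:
  (pq⁻¹)¹ = pq⁻¹, (pq⁻¹)² = p¹⁰, (pq⁻¹)³ = pq, (pq⁻¹)⁴ = e.
The smallest positive k with (pq⁻¹)ᵏ = e is 4.

Answer: 4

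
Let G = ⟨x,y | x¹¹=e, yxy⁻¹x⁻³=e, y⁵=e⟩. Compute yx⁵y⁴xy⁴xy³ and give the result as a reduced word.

Multiply left to right, reducing at each step:
  y · x⁵ = x⁴y
  (x⁴y) · y⁴ = x⁴
  (x⁴) · x = x⁵
  (x⁵) · y⁴ = x⁵y⁴
  (x⁵y⁴) · x = x⁹y⁴
  (x⁹y⁴) · y³ = x⁹y²

Answer: x⁹y²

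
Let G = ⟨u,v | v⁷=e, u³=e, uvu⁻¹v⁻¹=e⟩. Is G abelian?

Each pair of generators commutes: u·v = uv = v·u. Since the generators pairwise commute, every element of G commutes with every other, so G is abelian.

Answer: Yes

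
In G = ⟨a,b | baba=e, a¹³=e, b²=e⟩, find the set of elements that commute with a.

⟨a⟩ ⊆ C_G(a) since powers of a commute with a; so |C_G(a)| ≥ |⟨a⟩| = 13.
By orbit–stabilizer, |C_G(a)| = |G| / |conj. class of a| = 26 / 2 = 13.
The 13 elements commuting with a are {e, a, a², a³, a⁴, a⁵, a⁶, a⁷, a⁸, a⁹, a¹⁰, a¹¹, a¹²}.

Answer: {e, a, a², a³, a⁴, a⁵, a⁶, a⁷, a⁸, a⁹, a¹⁰, a¹¹, a¹²}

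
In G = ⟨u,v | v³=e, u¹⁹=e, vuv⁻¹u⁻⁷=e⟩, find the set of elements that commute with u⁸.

⟨u⁸⟩ ⊆ C_G(u⁸) since powers of u⁸ commute with u⁸; so |C_G(u⁸)| ≥ |⟨u⁸⟩| = 19.
By orbit–stabilizer, |C_G(u⁸)| = |G| / |conj. class of u⁸| = 57 / 3 = 19.
The 19 elements commuting with u⁸ are {e, u, u², u³, u⁴, u⁵, u⁶, u⁷, u⁸, u⁹, u¹⁰, u¹¹, u¹², u¹³, u¹⁴, u¹⁵, u¹⁶, u¹⁷, u¹⁸}.

Answer: {e, u, u², u³, u⁴, u⁵, u⁶, u⁷, u⁸, u⁹, u¹⁰, u¹¹, u¹², u¹³, u¹⁴, u¹⁵, u¹⁶, u¹⁷, u¹⁸}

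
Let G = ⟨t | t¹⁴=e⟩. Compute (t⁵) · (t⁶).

Compute (t⁵) · (t⁶) by multiplying left to right and reducing via the relations at each step:
  (t⁵) · t⁶ = t¹¹

Answer: t¹¹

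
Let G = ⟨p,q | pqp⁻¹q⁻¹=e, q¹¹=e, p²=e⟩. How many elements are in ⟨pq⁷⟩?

|⟨pq⁷⟩| equals the order of pq⁷. Compute successive powers until reaching e:
  (pq⁷)¹ = pq⁷, (pq⁷)² = q³, (pq⁷)³ = pq¹⁰, (pq⁷)⁴ = q⁶, (pq⁷)⁵ = pq², (pq⁷)⁶ = q⁹, (pq⁷)⁷ = pq⁵, (pq⁷)⁸ = q, (pq⁷)⁹ = pq⁸, (pq⁷)¹⁰ = q⁴, (pq⁷)¹¹ = p, (pq⁷)¹² = q⁷, (pq⁷)¹³ = pq³, (pq⁷)¹⁴ = q¹⁰, (pq⁷)¹⁵ = pq⁶, (pq⁷)¹⁶ = q², (pq⁷)¹⁷ = pq⁹, (pq⁷)¹⁸ = q⁵, (pq⁷)¹⁹ = pq, (pq⁷)²⁰ = q⁸, (pq⁷)²¹ = pq⁴, (pq⁷)²² = e.
The smallest positive k with (pq⁷)ᵏ = e is 22, so |⟨pq⁷⟩| = 22.

Answer: 22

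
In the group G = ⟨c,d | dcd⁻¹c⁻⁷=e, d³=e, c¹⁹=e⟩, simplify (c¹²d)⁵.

Compute successive powers of (c¹²d), reducing at each step:
  (c¹²d)²: (c¹²d) · c¹² = cd;   (cd) · d = cd²
  (c¹²d)³: (cd²) · c¹² = d²;   (d²) · d = e
  (c¹²d)⁴: e · c¹² = c¹²;   (c¹²) · d = c¹²d
  (c¹²d)⁵: (c¹²d) · c¹² = cd;   (cd) · d = cd²

Answer: cd²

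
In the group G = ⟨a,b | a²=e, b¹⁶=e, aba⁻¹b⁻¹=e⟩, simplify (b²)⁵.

Compute successive powers of (b²), reducing at each step:
  (b²)²: (b²) · b² = b⁴
  (b²)³: (b⁴) · b² = b⁶
  (b²)⁴: (b⁶) · b² = b⁸
  (b²)⁵: (b⁸) · b² = b¹⁰

Answer: b¹⁰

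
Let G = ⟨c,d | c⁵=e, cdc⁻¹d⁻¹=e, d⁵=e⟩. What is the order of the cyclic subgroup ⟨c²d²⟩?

|⟨c²d²⟩| equals the order of c²d². Compute successive powers until reaching e:
  (c²d²)¹ = c²d², (c²d²)² = c⁴d⁴, (c²d²)³ = cd, (c²d²)⁴ = c³d³, (c²d²)⁵ = e.
The smallest positive k with (c²d²)ᵏ = e is 5, so |⟨c²d²⟩| = 5.

Answer: 5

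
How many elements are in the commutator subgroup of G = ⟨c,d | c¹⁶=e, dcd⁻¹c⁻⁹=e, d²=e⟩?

G' = [G, G] is generated by all commutators. The generator-pair commutators are: [c, d] = c⁸.
The subgroup they normally generate is {e, c⁸}, of order 2.
Check: |G/G'| = 32/2 = 16 is the order of the abelianisation.

Answer: 2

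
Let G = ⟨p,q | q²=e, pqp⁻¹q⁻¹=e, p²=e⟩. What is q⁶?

Compute successive powers of q, reducing at each step:
  q²: q · q = e
  q³: e · q = q
  q⁴: q · q = e
  q⁵: e · q = q
  q⁶: q · q = e

Answer: e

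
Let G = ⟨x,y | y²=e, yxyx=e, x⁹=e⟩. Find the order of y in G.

Compute successive powers until reaching e:
  y¹ = y, y² = e.
The smallest positive k with yᵏ = e is 2.

Answer: 2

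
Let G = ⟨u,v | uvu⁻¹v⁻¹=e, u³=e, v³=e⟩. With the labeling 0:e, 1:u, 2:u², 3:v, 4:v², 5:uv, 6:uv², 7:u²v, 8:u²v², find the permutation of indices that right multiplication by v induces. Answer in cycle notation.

(0 3 4)(1 5 6)(2 7 8)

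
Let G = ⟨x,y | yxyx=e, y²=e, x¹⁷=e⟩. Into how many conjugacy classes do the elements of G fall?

The conjugacy classes (representative and size) are:
  [e] (size 1), [x¹⁶] (size 2), [x²] (size 2), [x³] (size 2), [x¹³] (size 2), [x¹²] (size 2), [x⁶] (size 2), [x¹⁰] (size 2), [x⁹] (size 2), [x⁷y] (size 17).
Class equation: 1 + 2 + 2 + 2 + 2 + 2 + 2 + 2 + 2 + 17 = 34 = |G|. So G has 10 conjugacy classes.

Answer: 10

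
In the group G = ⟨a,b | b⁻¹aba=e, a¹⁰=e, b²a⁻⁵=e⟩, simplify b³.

Compute successive powers of b, reducing at each step:
  b²: b · b = a⁵
  b³: (a⁵) · b = b⁻¹

Answer: b⁻¹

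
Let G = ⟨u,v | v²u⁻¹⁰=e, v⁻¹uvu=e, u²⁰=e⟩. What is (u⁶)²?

Compute successive powers of (u⁶), reducing at each step:
  (u⁶)²: (u⁶) · u⁶ = u¹²

Answer: u¹²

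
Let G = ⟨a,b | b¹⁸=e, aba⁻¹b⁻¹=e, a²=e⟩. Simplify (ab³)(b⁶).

Compute (ab³) · (b⁶) by multiplying left to right and reducing via the relations at each step:
  (ab³) · b⁶ = ab⁹

Answer: ab⁹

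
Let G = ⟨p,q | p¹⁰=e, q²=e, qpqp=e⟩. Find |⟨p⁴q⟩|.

|⟨p⁴q⟩| equals the order of p⁴q. Compute successive powers until reaching e:
  (p⁴q)¹ = p⁴q, (p⁴q)² = e.
The smallest positive k with (p⁴q)ᵏ = e is 2, so |⟨p⁴q⟩| = 2.

Answer: 2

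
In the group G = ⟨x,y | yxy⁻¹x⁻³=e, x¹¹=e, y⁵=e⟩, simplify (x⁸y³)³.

Compute successive powers of (x⁸y³), reducing at each step:
  (x⁸y³)²: (x⁸y³) · x⁸ = x⁴y³;   (x⁴y³) · y³ = x⁴y
  (x⁸y³)³: (x⁴y) · x⁸ = x⁶y;   (x⁶y) · y³ = x⁶y⁴

Answer: x⁶y⁴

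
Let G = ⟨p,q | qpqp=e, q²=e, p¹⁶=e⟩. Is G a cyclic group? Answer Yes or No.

Every cyclic group is abelian. But p·q = pq while q·p = p¹⁵q, so p·q ≠ q·p and G is not abelian. Hence G is not cyclic.

Answer: No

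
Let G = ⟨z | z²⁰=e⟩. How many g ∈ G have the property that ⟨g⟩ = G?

G is cyclic of order 20. An element generates G iff its order is 20, and a cyclic group of order 20 has exactly φ(20) = 8 such elements.

Answer: 8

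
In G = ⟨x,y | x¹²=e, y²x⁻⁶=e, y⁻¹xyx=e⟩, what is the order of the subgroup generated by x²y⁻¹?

|⟨x²y⁻¹⟩| equals the order of x²y⁻¹. Compute successive powers until reaching e:
  (x²y⁻¹)¹ = x²y⁻¹, (x²y⁻¹)² = x⁶, (x²y⁻¹)³ = x²y, (x²y⁻¹)⁴ = e.
The smallest positive k with (x²y⁻¹)ᵏ = e is 4, so |⟨x²y⁻¹⟩| = 4.

Answer: 4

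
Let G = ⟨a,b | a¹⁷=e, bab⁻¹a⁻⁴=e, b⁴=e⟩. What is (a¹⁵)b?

Compute (a¹⁵) · b by multiplying left to right and reducing via the relations at each step:
  (a¹⁵) · b = a¹⁵b

Answer: a¹⁵b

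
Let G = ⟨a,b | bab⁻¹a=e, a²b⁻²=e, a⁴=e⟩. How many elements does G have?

Enumerate words in the generators, reducing via the relations: the distinct elements are
  {a, b, e, ab, a², a³, b⁻¹, ab⁻¹}.
No further products give new elements, so |G| = 8.

Answer: 8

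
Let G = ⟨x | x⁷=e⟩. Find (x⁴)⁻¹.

The order of (x⁴) is 7 (smallest k with (x⁴)ᵏ = e), so (x⁴)⁻¹ = (x⁴)⁶ = x³.
Check: (x⁴) · (x³) → (x⁴) · x³ = e, giving e as required.

Answer: x³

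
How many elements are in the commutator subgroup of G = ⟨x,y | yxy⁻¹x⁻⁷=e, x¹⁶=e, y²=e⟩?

G' = [G, G] is generated by all commutators. The generator-pair commutators are: [x, y] = x¹⁰.
The subgroup they normally generate is {e, x², x⁴, x⁶, x⁸, x¹⁰, x¹², x¹⁴}, of order 8.
Check: |G/G'| = 32/8 = 4 is the order of the abelianisation.

Answer: 8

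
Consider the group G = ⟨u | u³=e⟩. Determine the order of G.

G is generated by a single element, so G is cyclic. The relator gives u³ = e and no smaller power is forced to be e, so the 3 powers {e, u, u²} are distinct. Hence |G| = 3.

Answer: 3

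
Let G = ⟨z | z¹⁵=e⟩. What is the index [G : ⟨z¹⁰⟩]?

First find ord(z¹⁰) by computing successive powers:
  (z¹⁰)¹ = z¹⁰, (z¹⁰)² = z⁵, (z¹⁰)³ = e.
So |⟨z¹⁰⟩| = ord(z¹⁰) = 3. With |G| = 15, by Lagrange [G : ⟨z¹⁰⟩] = 15/3 = 5.

Answer: 5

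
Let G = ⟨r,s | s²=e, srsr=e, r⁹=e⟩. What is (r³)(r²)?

Compute (r³) · (r²) by multiplying left to right and reducing via the relations at each step:
  (r³) · r² = r⁵

Answer: r⁵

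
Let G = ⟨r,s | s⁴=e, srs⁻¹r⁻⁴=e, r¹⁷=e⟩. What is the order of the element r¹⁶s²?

Compute successive powers until reaching e:
  (r¹⁶s²)¹ = r¹⁶s², (r¹⁶s²)² = e.
The smallest positive k with (r¹⁶s²)ᵏ = e is 2.

Answer: 2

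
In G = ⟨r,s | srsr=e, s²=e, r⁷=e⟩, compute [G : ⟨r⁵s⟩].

First find ord(r⁵s) by computing successive powers:
  (r⁵s)¹ = r⁵s, (r⁵s)² = e.
So |⟨r⁵s⟩| = ord(r⁵s) = 2. With |G| = 14, by Lagrange [G : ⟨r⁵s⟩] = 14/2 = 7.

Answer: 7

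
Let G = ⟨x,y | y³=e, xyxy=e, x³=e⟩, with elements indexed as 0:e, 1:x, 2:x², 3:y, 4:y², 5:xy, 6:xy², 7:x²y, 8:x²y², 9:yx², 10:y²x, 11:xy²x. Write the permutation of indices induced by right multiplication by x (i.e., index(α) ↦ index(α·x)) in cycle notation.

(0 1 2)(3 8 9)(4 10 5)(6 11 7)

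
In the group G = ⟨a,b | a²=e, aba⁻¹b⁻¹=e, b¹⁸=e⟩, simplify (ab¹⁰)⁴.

Compute successive powers of (ab¹⁰), reducing at each step:
  (ab¹⁰)²: (ab¹⁰) · a = b¹⁰;   (b¹⁰) · b¹⁰ = b²
  (ab¹⁰)³: (b²) · a = ab²;   (ab²) · b¹⁰ = ab¹²
  (ab¹⁰)⁴: (ab¹²) · a = b¹²;   (b¹²) · b¹⁰ = b⁴

Answer: b⁴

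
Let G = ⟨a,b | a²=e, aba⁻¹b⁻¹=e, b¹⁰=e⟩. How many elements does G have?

Enumerate words in the generators, reducing via the relations: the distinct elements are
  {a, b, e, ab, b², b³, b⁴, b⁵, b⁶, b⁷, b⁸, b⁹, ab², ab³, ab⁴, ab⁵, ab⁶, ab⁷, ab⁸, ab⁹}.
No further products give new elements, so |G| = 20.

Answer: 20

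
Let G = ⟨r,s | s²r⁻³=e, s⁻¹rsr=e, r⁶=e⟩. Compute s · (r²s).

Compute s · (r²s) by multiplying left to right and reducing via the relations at each step:
  s · r² = rs⁻¹
  (rs⁻¹) · s = r

Answer: r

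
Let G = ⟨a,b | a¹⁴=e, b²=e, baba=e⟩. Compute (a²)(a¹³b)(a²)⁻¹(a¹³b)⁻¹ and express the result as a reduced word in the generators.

[(a²), (a¹³b)] = (a²)·(a¹³b)·(a²)⁻¹·(a¹³b)⁻¹.
  (a²) · (a¹³b) = ab
  (ab) · (a¹²) = a³b
  (a³b) · (a¹³b) = a⁴

Answer: a⁴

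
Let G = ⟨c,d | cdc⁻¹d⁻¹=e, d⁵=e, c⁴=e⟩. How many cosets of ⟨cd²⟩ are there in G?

First find ord(cd²) by computing successive powers:
  (cd²)¹ = cd², (cd²)² = c²d⁴, (cd²)³ = c³d, (cd²)⁴ = d³, (cd²)⁵ = c, (cd²)⁶ = c²d², (cd²)⁷ = c³d⁴, (cd²)⁸ = d, (cd²)⁹ = cd³, (cd²)¹⁰ = c², (cd²)¹¹ = c³d², (cd²)¹² = d⁴, (cd²)¹³ = cd, (cd²)¹⁴ = c²d³, (cd²)¹⁵ = c³, (cd²)¹⁶ = d², (cd²)¹⁷ = cd⁴, (cd²)¹⁸ = c²d, (cd²)¹⁹ = c³d³, (cd²)²⁰ = e.
So |⟨cd²⟩| = ord(cd²) = 20. With |G| = 20, by Lagrange [G : ⟨cd²⟩] = 20/20 = 1.

Answer: 1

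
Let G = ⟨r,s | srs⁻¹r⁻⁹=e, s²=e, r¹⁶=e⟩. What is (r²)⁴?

Compute successive powers of (r²), reducing at each step:
  (r²)²: (r²) · r² = r⁴
  (r²)³: (r⁴) · r² = r⁶
  (r²)⁴: (r⁶) · r² = r⁸

Answer: r⁸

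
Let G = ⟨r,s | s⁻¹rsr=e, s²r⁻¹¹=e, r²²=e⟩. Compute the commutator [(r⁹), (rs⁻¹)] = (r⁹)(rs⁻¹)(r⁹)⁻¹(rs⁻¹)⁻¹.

[(r⁹), (rs⁻¹)] = (r⁹)·(rs⁻¹)·(r⁹)⁻¹·(rs⁻¹)⁻¹.
  (r⁹) · (rs⁻¹) = r¹⁰s⁻¹
  (r¹⁰s⁻¹) · (r¹³) = r⁸s
  (r⁸s) · (rs) = r¹⁸

Answer: r¹⁸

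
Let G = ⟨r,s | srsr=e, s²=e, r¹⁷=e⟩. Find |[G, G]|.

G' = [G, G] is generated by all commutators. The generator-pair commutators are: [r, s] = r².
The subgroup they normally generate is {e, r, r², r³, r⁴, r⁵, r⁶, r⁷, r⁸, r⁹, r¹⁰, r¹¹, r¹², r¹³, r¹⁴, r¹⁵, r¹⁶}, of order 17.
Check: |G/G'| = 34/17 = 2 is the order of the abelianisation.

Answer: 17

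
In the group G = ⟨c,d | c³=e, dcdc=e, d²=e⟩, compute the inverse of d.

The order of d is 2 (smallest k with dᵏ = e), so d⁻¹ = d¹ = d.
Check: d · d → d · d = e, giving e as required.

Answer: d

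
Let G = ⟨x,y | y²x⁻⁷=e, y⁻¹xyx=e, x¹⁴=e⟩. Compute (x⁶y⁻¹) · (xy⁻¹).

Compute (x⁶y⁻¹) · (xy⁻¹) by multiplying left to right and reducing via the relations at each step:
  (x⁶y⁻¹) · x = x⁵y⁻¹
  (x⁵y⁻¹) · y⁻¹ = x¹²

Answer: x¹²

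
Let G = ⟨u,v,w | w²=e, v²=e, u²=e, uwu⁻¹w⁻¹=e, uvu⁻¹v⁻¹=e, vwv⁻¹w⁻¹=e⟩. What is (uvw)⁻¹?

The order of (uvw) is 2 (smallest k with (uvw)ᵏ = e), so (uvw)⁻¹ = (uvw)¹ = uvw.
Check: (uvw) · (uvw) → (uvw) · u = vw;   (vw) · v = w;   w · w = e, giving e as required.

Answer: uvw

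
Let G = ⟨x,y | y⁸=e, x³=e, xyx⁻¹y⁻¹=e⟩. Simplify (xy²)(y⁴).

Compute (xy²) · (y⁴) by multiplying left to right and reducing via the relations at each step:
  (xy²) · y⁴ = xy⁶

Answer: xy⁶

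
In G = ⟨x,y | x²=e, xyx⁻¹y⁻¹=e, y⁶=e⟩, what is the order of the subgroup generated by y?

|⟨y⟩| equals the order of y. Compute successive powers until reaching e:
  y¹ = y, y² = y², y³ = y³, y⁴ = y⁴, y⁵ = y⁵, y⁶ = e.
The smallest positive k with yᵏ = e is 6, so |⟨y⟩| = 6.

Answer: 6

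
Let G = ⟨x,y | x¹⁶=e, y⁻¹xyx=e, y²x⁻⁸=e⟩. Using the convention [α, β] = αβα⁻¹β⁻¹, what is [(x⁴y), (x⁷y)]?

[(x⁴y), (x⁷y)] = (x⁴y)·(x⁷y)·(x⁴y)⁻¹·(x⁷y)⁻¹.
  (x⁴y) · (x⁷y) = x⁵
  (x⁵) · (x⁴y⁻¹) = xy
  (xy) · (x⁷y⁻¹) = x¹⁰

Answer: x¹⁰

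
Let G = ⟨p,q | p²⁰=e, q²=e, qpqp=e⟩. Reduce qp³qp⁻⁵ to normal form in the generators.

Multiply left to right, reducing at each step:
  q · p³ = p¹⁷q
  (p¹⁷q) · q = p¹⁷
  (p¹⁷) · p⁻⁵ = p¹²

Answer: p¹²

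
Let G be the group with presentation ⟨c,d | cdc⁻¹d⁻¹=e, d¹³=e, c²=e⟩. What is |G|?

Enumerate words in the generators, reducing via the relations: the distinct elements are
  {c, d, e, cd, d², d³, d⁴, d⁵, d⁶, d⁷, d⁸, d⁹, cd², cd³, cd⁴, cd⁵, cd⁶, cd⁷, cd⁸, cd⁹, d¹², d¹¹, d¹⁰, cd¹², cd¹¹, cd¹⁰}.
No further products give new elements, so |G| = 26.

Answer: 26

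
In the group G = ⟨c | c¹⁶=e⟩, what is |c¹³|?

Compute successive powers until reaching e:
  (c¹³)¹ = c¹³, (c¹³)² = c¹⁰, (c¹³)³ = c⁷, (c¹³)⁴ = c⁴, (c¹³)⁵ = c, (c¹³)⁶ = c¹⁴, (c¹³)⁷ = c¹¹, (c¹³)⁸ = c⁸, (c¹³)⁹ = c⁵, (c¹³)¹⁰ = c², (c¹³)¹¹ = c¹⁵, (c¹³)¹² = c¹², (c¹³)¹³ = c⁹, (c¹³)¹⁴ = c⁶, (c¹³)¹⁵ = c³, (c¹³)¹⁶ = e.
The smallest positive k with (c¹³)ᵏ = e is 16.

Answer: 16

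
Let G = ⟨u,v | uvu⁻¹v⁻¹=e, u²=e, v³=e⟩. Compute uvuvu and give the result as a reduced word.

Multiply left to right, reducing at each step:
  u · v = uv
  (uv) · u = v
  v · v = v²
  (v²) · u = uv²

Answer: uv²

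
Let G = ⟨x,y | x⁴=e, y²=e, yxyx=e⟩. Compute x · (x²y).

Compute x · (x²y) by multiplying left to right and reducing via the relations at each step:
  x · x² = x³
  (x³) · y = x³y

Answer: x³y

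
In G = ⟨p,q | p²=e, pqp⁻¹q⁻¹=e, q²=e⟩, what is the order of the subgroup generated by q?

|⟨q⟩| equals the order of q. Compute successive powers until reaching e:
  q¹ = q, q² = e.
The smallest positive k with qᵏ = e is 2, so |⟨q⟩| = 2.

Answer: 2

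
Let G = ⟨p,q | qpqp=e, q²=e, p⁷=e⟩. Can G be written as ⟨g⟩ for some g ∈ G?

Every cyclic group is abelian. But p·q = pq while q·p = p⁶q, so p·q ≠ q·p and G is not abelian. Hence G is not cyclic.

Answer: No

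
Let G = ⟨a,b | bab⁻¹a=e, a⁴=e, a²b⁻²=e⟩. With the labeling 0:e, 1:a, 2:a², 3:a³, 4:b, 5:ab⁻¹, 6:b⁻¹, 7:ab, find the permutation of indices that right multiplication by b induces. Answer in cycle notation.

(0 4 2 6)(1 7 3 5)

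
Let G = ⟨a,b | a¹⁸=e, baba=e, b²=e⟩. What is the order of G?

Enumerate words in the generators, reducing via the relations: the distinct elements are
  {a, b, e, ab, a², a³, a⁴, a⁵, a⁶, a⁷, a⁸, a⁹, a²b, a³b, a¹², a¹³, a¹¹, a¹⁰, a¹⁴, a¹⁵, a¹⁶, a¹⁷, a⁴b, a⁵b, a⁶b, a⁷b, a⁸b, a⁹b, a¹²b, a¹³b, a¹¹b, a¹⁰b, a¹⁴b, a¹⁵b, a¹⁶b, a¹⁷b}.
No further products give new elements, so |G| = 36.

Answer: 36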